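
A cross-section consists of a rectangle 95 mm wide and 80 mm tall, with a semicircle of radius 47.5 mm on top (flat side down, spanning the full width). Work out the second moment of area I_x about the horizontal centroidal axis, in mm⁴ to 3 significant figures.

I_x ≈ 1.34 × 10⁷ mm⁴

Break the section into simple shapes (no overlaps), measuring from the bottom-left corner of the bounding box.
Rectangular body: 95 × 80, A = 7 600 mm², y = 40 mm, Ī = 4 053 333 mm⁴.
Semicircular cap: semicircle r = 47.5, A = 3544.1 mm², y = 100.16 mm, Ī = 558 736 mm⁴.
Centroid: ȳ = ΣA·y / ΣA = 59.132 mm.
Transfer each piece to the horizontal centroidal axis using Ī + A·d² with d = y − 59.132:
  rectangular body: d = -19.132 mm → contributes +6 835 271 mm⁴
  semicircular cap: d = 41.027 mm → contributes +6 524 332 mm⁴
Total I = 13 359 602 mm⁴.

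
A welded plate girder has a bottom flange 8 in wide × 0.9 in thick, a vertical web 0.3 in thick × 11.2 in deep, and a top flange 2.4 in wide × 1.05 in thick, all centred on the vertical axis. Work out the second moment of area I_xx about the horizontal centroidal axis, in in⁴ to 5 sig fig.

Treat the section as a set of non-overlapping primitives; coordinates are from the bounding-box lower-left.
Bottom plate: 8 × 0.9, A = 7.2 in², y = 0.45 in, Ī = 0.486 in⁴.
Web plate: 0.3 × 11.2, A = 3.36 in², y = 6.5 in, Ī = 35.1232 in⁴.
Top plate: 2.4 × 1.05, A = 2.52 in², y = 12.625 in, Ī = 0.231525 in⁴.
Centroid: ȳ = ΣA·y / ΣA = 4.349771 in.
Transfer each piece to the horizontal centroidal axis using Ī + A·d² with d = y − 4.349771:
  bottom plate: d = -3.899771 in → contributes +109.9851 in⁴
  web plate: d = 2.150229 in → contributes +50.65811 in⁴
  top plate: d = 8.275229 in → contributes +172.7997 in⁴
Total I = 333.4429 in⁴.

I_xx ≈ 333.44 in⁴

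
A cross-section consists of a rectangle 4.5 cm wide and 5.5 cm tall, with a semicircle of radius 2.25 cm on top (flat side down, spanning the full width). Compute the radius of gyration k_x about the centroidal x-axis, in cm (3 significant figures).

Split into non-overlapping primitives; take the origin at the lower-left of the bounding box.
Rectangular body: 4.5 × 5.5, A = 24.75 cm², y = 2.75 cm, Ī = 62.391 cm⁴.
Semicircular cap: semicircle r = 2.25, A = 7.9522 cm², y = 6.4549 cm, Ī = 2.813 cm⁴.
Centroid: ȳ = ΣA·y / ΣA = 3.6509 cm.
Transfer each piece to the centroidal x-axis using Ī + A·d² with d = y − 3.6509:
  rectangular body: d = -0.90092 cm → contributes +82.479 cm⁴
  semicircular cap: d = 2.804 cm → contributes +65.336 cm⁴
Total I = 147.82 cm⁴.
Radius of gyration: k = √(I/A) = √(147.82 / 32.702) = 2.126 cm.

k_x ≈ 2.13 cm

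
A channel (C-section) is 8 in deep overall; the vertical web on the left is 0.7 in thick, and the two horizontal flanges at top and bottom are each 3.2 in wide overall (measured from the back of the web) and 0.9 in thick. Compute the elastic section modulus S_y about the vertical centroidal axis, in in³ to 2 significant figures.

S_y ≈ 4.2 in³

Split into non-overlapping primitives; take the origin at the lower-left of the bounding box.
Web: 0.7 × 8, A = 5.6 in², x = 0.35 in, Ī = 0.2287 in⁴.
Top flange (beyond web): 2.5 × 0.9, A = 2.25 in², x = 1.95 in, Ī = 1.172 in⁴.
Bottom flange (beyond web): 2.5 × 0.9, A = 2.25 in², x = 1.95 in, Ī = 1.172 in⁴.
Centroid: x̄ = ΣA·x / ΣA = 1.063 in.
Transfer each piece to the vertical centroidal axis using Ī + A·d² with d = x − 1.063:
  web: d = -0.7129 in → contributes +3.075 in⁴
  top flange (beyond web): d = 0.8871 in → contributes +2.943 in⁴
  bottom flange (beyond web): d = 0.8871 in → contributes +2.943 in⁴
Total I = 8.96 in⁴.
Extreme fibre distance c = 2.137 in; S = I/c = 4.192 in³.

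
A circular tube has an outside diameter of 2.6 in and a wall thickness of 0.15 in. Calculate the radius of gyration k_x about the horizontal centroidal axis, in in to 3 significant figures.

Split into non-overlapping primitives; take the origin at the lower-left of the bounding box.
Outer circle: ⌀2.6, A = 5.3093 in², y = 1.3 in, Ī = 2.2432 in⁴.
Bore (subtracted): ⌀2.3, A = 4.1548 in², y = 1.3 in, Ī = 1.3737 in⁴.
By symmetry the centroid is at mid-height, ȳ = 1.3 in.
All pieces are centred on the horizontal centroidal axis, so I = ΣĪ (holes subtracted) = 0.86951 in⁴.
Radius of gyration: k = √(I/A) = √(0.86951 / 1.1545) = 0.86783 in.

k_x ≈ 0.868 in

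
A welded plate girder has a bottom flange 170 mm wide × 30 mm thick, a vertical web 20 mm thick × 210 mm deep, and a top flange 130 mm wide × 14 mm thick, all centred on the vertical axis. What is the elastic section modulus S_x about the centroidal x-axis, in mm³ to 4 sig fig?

Split into non-overlapping primitives; take the origin at the lower-left of the bounding box.
Bottom plate: 170 × 30, A = 5 100 mm², y = 15 mm, Ī = 382 500 mm⁴.
Web plate: 20 × 210, A = 4 200 mm², y = 135 mm, Ī = 15 435 000 mm⁴.
Top plate: 130 × 14, A = 1 820 mm², y = 247 mm, Ī = 29726.7 mm⁴.
Centroid: ȳ = ΣA·y / ΣA = 98.295 mm.
Transfer each piece to the centroidal x-axis using Ī + A·d² with d = y − 98.295:
  bottom plate: d = -83.295 mm → contributes +35 766 560 mm⁴
  web plate: d = 36.705 mm → contributes +21 093 491 mm⁴
  top plate: d = 148.705 mm → contributes +40 275 728 mm⁴
Total I = 97 135 779 mm⁴.
Extreme fibre distance c = 155.705 mm; S = I/c = 623 845 mm³.

S_x ≈ 6.238 × 10⁵ mm³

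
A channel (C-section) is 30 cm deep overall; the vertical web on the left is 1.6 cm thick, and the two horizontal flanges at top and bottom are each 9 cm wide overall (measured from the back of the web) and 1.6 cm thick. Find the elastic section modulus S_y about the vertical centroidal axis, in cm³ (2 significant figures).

Split into non-overlapping primitives; take the origin at the lower-left of the bounding box.
Web: 1.6 × 30, A = 48 cm², x = 0.8 cm, Ī = 10.24 cm⁴.
Top flange (beyond web): 7.4 × 1.6, A = 11.84 cm², x = 5.3 cm, Ī = 54.03 cm⁴.
Bottom flange (beyond web): 7.4 × 1.6, A = 11.84 cm², x = 5.3 cm, Ī = 54.03 cm⁴.
Centroid: x̄ = ΣA·x / ΣA = 2.287 cm.
Transfer each piece to the vertical centroidal axis using Ī + A·d² with d = x − 2.287:
  web: d = -1.487 cm → contributes +116.3 cm⁴
  top flange (beyond web): d = 3.013 cm → contributes +161.5 cm⁴
  bottom flange (beyond web): d = 3.013 cm → contributes +161.5 cm⁴
Total I = 439.4 cm⁴.
Extreme fibre distance c = 6.713 cm; S = I/c = 65.45 cm³.

S_y ≈ 65 cm³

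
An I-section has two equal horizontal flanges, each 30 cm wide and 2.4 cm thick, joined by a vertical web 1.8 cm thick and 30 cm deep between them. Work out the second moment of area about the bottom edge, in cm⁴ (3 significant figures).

I_base ≈ 1.02 × 10⁵ cm⁴

Treat the section as a set of non-overlapping primitives; coordinates are from the bounding-box lower-left.
Bottom flange: 30 × 2.4, A = 72 cm², y = 1.2 cm, Ī = 34.56 cm⁴.
Web: 1.8 × 30, A = 54 cm², y = 17.4 cm, Ī = 4 050 cm⁴.
Top flange: 30 × 2.4, A = 72 cm², y = 33.6 cm, Ī = 34.56 cm⁴.
Transfer each piece to the bottom edge using Ī + A·d² with d = y − 0:
  bottom flange: d = 1.2 cm → contributes +138.24 cm⁴
  web: d = 17.4 cm → contributes +20 399 cm⁴
  top flange: d = 33.6 cm → contributes +81 320 cm⁴
Total I = 101 857 cm⁴.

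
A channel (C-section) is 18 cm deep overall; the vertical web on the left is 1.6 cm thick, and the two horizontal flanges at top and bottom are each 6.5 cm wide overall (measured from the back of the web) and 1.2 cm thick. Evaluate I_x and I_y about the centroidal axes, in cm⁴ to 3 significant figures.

I_x ≈ 1610 cm⁴, I_y ≈ 118 cm⁴

Decompose the section into non-overlapping parts with the origin at the bottom-left of its bounding rectangle.
Web: 1.6 × 18, A = 28.8 cm², y = 9 cm, Ī = 777.6 cm⁴.
Top flange (beyond web): 4.9 × 1.2, A = 5.88 cm², y = 17.4 cm, Ī = 0.7056 cm⁴.
Bottom flange (beyond web): 4.9 × 1.2, A = 5.88 cm², y = 0.6 cm, Ī = 0.7056 cm⁴.
By symmetry the centroid is at mid-height, ȳ = 9 cm.
Transfer each piece to the centroidal x-axis using Ī + A·d² with d = y − 9:
  web: d = 0 cm → contributes +777.6 cm⁴
  top flange (beyond web): d = 8.4 cm → contributes +415.6 cm⁴
  bottom flange (beyond web): d = -8.4 cm → contributes +415.6 cm⁴
Total I = 1608.8 cm⁴.
For the y-axis: x̄ = 1.7423 cm.
Repeating about the centroidal y-axis gives I_y = 117.87 cm⁴.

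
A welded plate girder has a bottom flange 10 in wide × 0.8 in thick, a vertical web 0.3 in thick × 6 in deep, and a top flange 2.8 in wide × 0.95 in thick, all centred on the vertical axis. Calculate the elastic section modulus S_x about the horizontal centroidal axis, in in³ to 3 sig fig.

S_x ≈ 19.4 in³

Treat the section as a set of non-overlapping primitives; coordinates are from the bounding-box lower-left.
Bottom plate: 10 × 0.8, A = 8 in², y = 0.4 in, Ī = 0.42667 in⁴.
Web plate: 0.3 × 6, A = 1.8 in², y = 3.8 in, Ī = 5.4 in⁴.
Top plate: 2.8 × 0.95, A = 2.66 in², y = 7.275 in, Ī = 0.20005 in⁴.
Centroid: ȳ = ΣA·y / ΣA = 2.3589 in.
Transfer each piece to the horizontal centroidal axis using Ī + A·d² with d = y − 2.3589:
  bottom plate: d = -1.9589 in → contributes +31.124 in⁴
  web plate: d = 1.4411 in → contributes +9.1383 in⁴
  top plate: d = 4.9161 in → contributes +64.488 in⁴
Total I = 104.75 in⁴.
Extreme fibre distance c = 5.3911 in; S = I/c = 19.43 in³.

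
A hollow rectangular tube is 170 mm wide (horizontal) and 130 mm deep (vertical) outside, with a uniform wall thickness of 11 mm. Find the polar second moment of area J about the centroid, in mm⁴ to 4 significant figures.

J ≈ 3.964 × 10⁷ mm⁴

Treat the section as a set of non-overlapping primitives; coordinates are from the bounding-box lower-left.
Outer rectangle: 170 × 130, A = 22 100 mm², y = 65 mm, Ī = 31 124 167 mm⁴.
Inner void (subtracted): 148 × 108, A = 15 984 mm², y = 65 mm, Ī = 15 536 448 mm⁴.
By symmetry the centroid is at mid-height, ȳ = 65 mm.
All pieces are centred on the centroidal x-axis, so I = ΣĪ (holes subtracted) = 15 587 719 mm⁴.
Repeating about the centroidal y-axis gives I_y = 24 048 039 mm⁴.
Polar second moment: J = I_x + I_y = 39 635 757 mm⁴.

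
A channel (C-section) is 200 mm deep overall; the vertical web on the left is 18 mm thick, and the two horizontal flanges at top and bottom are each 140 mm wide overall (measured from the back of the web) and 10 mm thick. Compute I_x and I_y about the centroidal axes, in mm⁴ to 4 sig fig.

I_x ≈ 3.404 × 10⁷ mm⁴, I_y ≈ 1.025 × 10⁷ mm⁴

Split into non-overlapping primitives; take the origin at the lower-left of the bounding box.
Web: 18 × 200, A = 3 600 mm², y = 100 mm, Ī = 12 000 000 mm⁴.
Top flange (beyond web): 122 × 10, A = 1 220 mm², y = 195 mm, Ī = 10166.7 mm⁴.
Bottom flange (beyond web): 122 × 10, A = 1 220 mm², y = 5 mm, Ī = 10166.7 mm⁴.
By symmetry the centroid is at mid-height, ȳ = 100 mm.
Transfer each piece to the centroidal x-axis using Ī + A·d² with d = y − 100:
  web: d = 0 mm → contributes +12 000 000 mm⁴
  top flange (beyond web): d = 95 mm → contributes +11 020 667 mm⁴
  bottom flange (beyond web): d = -95 mm → contributes +11 020 667 mm⁴
Total I = 34 041 333 mm⁴.
For the y-axis: x̄ = 37.2781 mm.
Repeating about the centroidal y-axis gives I_y = 10 249 706 mm⁴.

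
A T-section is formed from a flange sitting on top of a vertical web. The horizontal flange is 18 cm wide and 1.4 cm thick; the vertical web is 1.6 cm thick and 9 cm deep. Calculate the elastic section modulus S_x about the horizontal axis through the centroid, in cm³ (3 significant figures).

S_x ≈ 44.7 cm³

Decompose the section into non-overlapping parts with the origin at the bottom-left of its bounding rectangle.
Flange: 18 × 1.4, A = 25.2 cm², y = 9.7 cm, Ī = 4.116 cm⁴.
Web: 1.6 × 9, A = 14.4 cm², y = 4.5 cm, Ī = 97.2 cm⁴.
Centroid: ȳ = ΣA·y / ΣA = 7.8091 cm.
Transfer each piece to the horizontal axis through the centroid using Ī + A·d² with d = y − 7.8091:
  flange: d = 1.8909 cm → contributes +94.22 cm⁴
  web: d = -3.3091 cm → contributes +254.88 cm⁴
Total I = 349.1 cm⁴.
Extreme fibre distance c = 7.8091 cm; S = I/c = 44.704 cm³.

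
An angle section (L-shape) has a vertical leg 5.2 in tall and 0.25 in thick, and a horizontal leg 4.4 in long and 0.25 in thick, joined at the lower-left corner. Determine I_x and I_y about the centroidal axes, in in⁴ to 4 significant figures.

Decompose the section into non-overlapping parts with the origin at the bottom-left of its bounding rectangle.
Vertical leg: 0.25 × 5.2, A = 1.3 in², y = 2.6 in, Ī = 2.92933 in⁴.
Horizontal leg (remainder): 4.15 × 0.25, A = 1.0375 in², y = 0.125 in, Ī = 0.00540365 in⁴.
Centroid: ȳ = ΣA·y / ΣA = 1.50147 in.
Transfer each piece to the centroidal x-axis using Ī + A·d² with d = y − 1.50147:
  vertical leg: d = 1.09853 in → contributes +4.49813 in⁴
  horizontal leg (remainder): d = -1.37647 in → contributes +1.97113 in⁴
Total I = 6.46926 in⁴.
For the y-axis: x̄ = 1.10147 in.
Repeating about the centroidal y-axis gives I_y = 4.28851 in⁴.

I_x ≈ 6.469 in⁴, I_y ≈ 4.289 in⁴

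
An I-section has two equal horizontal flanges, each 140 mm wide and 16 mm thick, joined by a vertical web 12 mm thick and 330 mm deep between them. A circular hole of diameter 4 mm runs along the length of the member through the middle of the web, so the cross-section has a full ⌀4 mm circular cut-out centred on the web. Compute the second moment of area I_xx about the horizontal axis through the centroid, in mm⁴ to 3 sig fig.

Break the section into simple shapes (no overlaps), measuring from the bottom-left corner of the bounding box.
Bottom flange: 140 × 16, A = 2 240 mm², y = 8 mm, Ī = 47 787 mm⁴.
Web: 12 × 330, A = 3 960 mm², y = 181 mm, Ī = 35 937 000 mm⁴.
Top flange: 140 × 16, A = 2 240 mm², y = 354 mm, Ī = 47 787 mm⁴.
Hole (subtracted): ⌀4, A = 12.566 mm², y = 181 mm, Ī = 12.566 mm⁴.
By symmetry the centroid is at mid-height, ȳ = 181 mm.
Transfer each piece to the horizontal axis through the centroid using Ī + A·d² with d = y − 181:
  bottom flange: d = -173 mm → contributes +67 088 747 mm⁴
  web: d = 0 mm → contributes +35 937 000 mm⁴
  top flange: d = 173 mm → contributes +67 088 747 mm⁴
  hole: d = 0 mm → contributes −12.566 mm⁴
Total I = 170 114 481 mm⁴.

I_xx ≈ 1.70 × 10⁸ mm⁴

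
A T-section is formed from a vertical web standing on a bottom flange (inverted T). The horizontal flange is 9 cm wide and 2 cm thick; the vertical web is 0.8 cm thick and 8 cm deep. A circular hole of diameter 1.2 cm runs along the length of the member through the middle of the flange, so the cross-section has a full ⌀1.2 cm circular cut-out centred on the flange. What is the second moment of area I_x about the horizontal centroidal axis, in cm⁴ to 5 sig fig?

I_x ≈ 156.02 cm⁴

Treat the section as a set of non-overlapping primitives; coordinates are from the bounding-box lower-left.
Flange: 9 × 2, A = 18 cm², y = 1 cm, Ī = 6 cm⁴.
Web: 0.8 × 8, A = 6.4 cm², y = 6 cm, Ī = 34.13333 cm⁴.
Hole (subtracted): ⌀1.2, A = 1.130973 cm², y = 1 cm, Ī = 0.1017876 cm⁴.
Centroid: ȳ = ΣA·y / ΣA = 2.375219 cm.
Transfer each piece to the horizontal centroidal axis using Ī + A·d² with d = y − 2.375219:
  flange: d = -1.375219 cm → contributes +40.04208 cm⁴
  web: d = 3.624781 cm → contributes +118.2232 cm⁴
  hole: d = -1.375219 cm → contributes −2.240714 cm⁴
Total I = 156.0245 cm⁴.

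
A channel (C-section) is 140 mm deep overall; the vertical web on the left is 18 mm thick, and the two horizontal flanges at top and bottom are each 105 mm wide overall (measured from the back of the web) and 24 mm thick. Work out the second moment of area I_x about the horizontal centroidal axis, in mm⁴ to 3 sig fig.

I_x ≈ 1.84 × 10⁷ mm⁴

Split into non-overlapping primitives; take the origin at the lower-left of the bounding box.
Web: 18 × 140, A = 2 520 mm², y = 70 mm, Ī = 4 116 000 mm⁴.
Top flange (beyond web): 87 × 24, A = 2 088 mm², y = 128 mm, Ī = 100 224 mm⁴.
Bottom flange (beyond web): 87 × 24, A = 2 088 mm², y = 12 mm, Ī = 100 224 mm⁴.
By symmetry the centroid is at mid-height, ȳ = 70 mm.
Transfer each piece to the horizontal centroidal axis using Ī + A·d² with d = y − 70:
  web: d = 0 mm → contributes +4 116 000 mm⁴
  top flange (beyond web): d = 58 mm → contributes +7 124 256 mm⁴
  bottom flange (beyond web): d = -58 mm → contributes +7 124 256 mm⁴
Total I = 18 364 512 mm⁴.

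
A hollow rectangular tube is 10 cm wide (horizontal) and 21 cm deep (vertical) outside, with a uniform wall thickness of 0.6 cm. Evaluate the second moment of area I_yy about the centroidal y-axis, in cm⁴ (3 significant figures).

I_yy ≈ 626 cm⁴

Decompose the section into non-overlapping parts with the origin at the bottom-left of its bounding rectangle.
Outer rectangle: 10 × 21, A = 210 cm², x = 5 cm, Ī = 1 750 cm⁴.
Inner void (subtracted): 8.8 × 19.8, A = 174.24 cm², x = 5 cm, Ī = 1124.4 cm⁴.
By symmetry the centroid is at mid-width, x̄ = 5 cm.
All pieces are centred on the centroidal y-axis, so I = ΣĪ (holes subtracted) = 625.57 cm⁴.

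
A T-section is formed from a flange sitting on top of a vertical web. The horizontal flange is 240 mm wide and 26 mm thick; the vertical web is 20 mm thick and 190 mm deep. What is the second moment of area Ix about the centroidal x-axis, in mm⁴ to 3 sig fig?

Break the section into simple shapes (no overlaps), measuring from the bottom-left corner of the bounding box.
Flange: 240 × 26, A = 6 240 mm², y = 203 mm, Ī = 351 520 mm⁴.
Web: 20 × 190, A = 3 800 mm², y = 95 mm, Ī = 11 431 667 mm⁴.
Centroid: ȳ = ΣA·y / ΣA = 162.12 mm.
Transfer each piece to the centroidal x-axis using Ī + A·d² with d = y − 162.12:
  flange: d = 40.876 mm → contributes +10 777 860 mm⁴
  web: d = -67.124 mm → contributes +28 552 814 mm⁴
Total I = 39 330 674 mm⁴.

Ix ≈ 3.93 × 10⁷ mm⁴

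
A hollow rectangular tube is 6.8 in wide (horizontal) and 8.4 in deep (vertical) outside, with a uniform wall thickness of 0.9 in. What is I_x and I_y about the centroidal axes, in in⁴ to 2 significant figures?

Split into non-overlapping primitives; take the origin at the lower-left of the bounding box.
Outer rectangle: 6.8 × 8.4, A = 57.12 in², y = 4.2 in, Ī = 335.9 in⁴.
Inner void (subtracted): 5 × 6.6, A = 33 in², y = 4.2 in, Ī = 119.8 in⁴.
By symmetry the centroid is at mid-height, ȳ = 4.2 in.
All pieces are centred on the centroidal x-axis, so I = ΣĪ (holes subtracted) = 216.1 in⁴.
Repeating about the centroidal y-axis gives I_y = 151.4 in⁴.

I_x ≈ 220 in⁴, I_y ≈ 150 in⁴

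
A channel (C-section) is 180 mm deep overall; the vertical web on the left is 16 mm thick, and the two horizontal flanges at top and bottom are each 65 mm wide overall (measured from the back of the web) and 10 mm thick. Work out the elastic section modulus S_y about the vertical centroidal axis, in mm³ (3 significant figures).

Break the section into simple shapes (no overlaps), measuring from the bottom-left corner of the bounding box.
Web: 16 × 180, A = 2 880 mm², x = 8 mm, Ī = 61 440 mm⁴.
Top flange (beyond web): 49 × 10, A = 490 mm², x = 40.5 mm, Ī = 98 041 mm⁴.
Bottom flange (beyond web): 49 × 10, A = 490 mm², x = 40.5 mm, Ī = 98 041 mm⁴.
Centroid: x̄ = ΣA·x / ΣA = 16.251 mm.
Transfer each piece to the vertical centroidal axis using Ī + A·d² with d = x − 16.251:
  web: d = -8.2513 mm → contributes +257 522 mm⁴
  top flange (beyond web): d = 24.249 mm → contributes +386 161 mm⁴
  bottom flange (beyond web): d = 24.249 mm → contributes +386 161 mm⁴
Total I = 1 029 843 mm⁴.
Extreme fibre distance c = 48.749 mm; S = I/c = 21 126 mm³.

S_y ≈ 2.11 × 10⁴ mm³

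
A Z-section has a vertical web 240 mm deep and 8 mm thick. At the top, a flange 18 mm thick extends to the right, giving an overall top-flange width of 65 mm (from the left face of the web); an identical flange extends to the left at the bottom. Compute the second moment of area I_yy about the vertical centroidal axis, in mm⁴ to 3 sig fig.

Break the section into simple shapes (no overlaps), measuring from the bottom-left corner of the bounding box.
Web: 8 × 240, A = 1 920 mm², x = 61 mm, Ī = 10 240 mm⁴.
Top flange (beyond web): 57 × 18, A = 1 026 mm², x = 93.5 mm, Ī = 277 790 mm⁴.
Bottom flange (beyond web): 57 × 18, A = 1 026 mm², x = 28.5 mm, Ī = 277 790 mm⁴.
Centroid: x̄ = ΣA·x / ΣA = 61 mm.
Transfer each piece to the vertical centroidal axis using Ī + A·d² with d = x − 61:
  web: d = 0 mm → contributes +10 240 mm⁴
  top flange (beyond web): d = 32.5 mm → contributes +1 361 502 mm⁴
  bottom flange (beyond web): d = -32.5 mm → contributes +1 361 502 mm⁴
Total I = 2 733 244 mm⁴.

I_yy ≈ 2.73 × 10⁶ mm⁴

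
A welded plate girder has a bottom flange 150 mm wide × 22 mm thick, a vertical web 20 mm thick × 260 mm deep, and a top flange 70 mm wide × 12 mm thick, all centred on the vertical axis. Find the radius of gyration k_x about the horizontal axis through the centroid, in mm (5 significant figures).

Split into non-overlapping primitives; take the origin at the lower-left of the bounding box.
Bottom plate: 150 × 22, A = 3 300 mm², y = 11 mm, Ī = 133 100 mm⁴.
Web plate: 20 × 260, A = 5 200 mm², y = 152 mm, Ī = 29 293 333 mm⁴.
Top plate: 70 × 12, A = 840 mm², y = 288 mm, Ī = 10 080 mm⁴.
Centroid: ȳ = ΣA·y / ΣA = 114.4133 mm.
Transfer each piece to the horizontal axis through the centroid using Ī + A·d² with d = y − 114.4133:
  bottom plate: d = -103.4133 mm → contributes +35 424 309 mm⁴
  web plate: d = 37.58672 mm → contributes +36 639 695 mm⁴
  top plate: d = 173.5867 mm → contributes +25 321 255 mm⁴
Total I = 97 385 258 mm⁴.
Radius of gyration: k = √(I/A) = √(97 385 258 / 9 340) = 102.1112 mm.

k_x ≈ 102.11 mm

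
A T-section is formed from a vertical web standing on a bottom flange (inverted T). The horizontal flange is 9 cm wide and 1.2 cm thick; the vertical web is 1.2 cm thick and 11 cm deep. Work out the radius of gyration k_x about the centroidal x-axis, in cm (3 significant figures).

Break the section into simple shapes (no overlaps), measuring from the bottom-left corner of the bounding box.
Flange: 9 × 1.2, A = 10.8 cm², y = 0.6 cm, Ī = 1.296 cm⁴.
Web: 1.2 × 11, A = 13.2 cm², y = 6.7 cm, Ī = 133.1 cm⁴.
Centroid: ȳ = ΣA·y / ΣA = 3.955 cm.
Transfer each piece to the centroidal x-axis using Ī + A·d² with d = y − 3.955:
  flange: d = -3.355 cm → contributes +122.86 cm⁴
  web: d = 2.745 cm → contributes +232.56 cm⁴
Total I = 355.42 cm⁴.
Radius of gyration: k = √(I/A) = √(355.42 / 24) = 3.8483 cm.

k_x ≈ 3.85 cm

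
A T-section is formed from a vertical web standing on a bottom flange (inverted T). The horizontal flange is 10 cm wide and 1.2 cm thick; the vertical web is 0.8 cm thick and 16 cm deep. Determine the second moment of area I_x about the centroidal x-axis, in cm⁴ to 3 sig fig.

Treat the section as a set of non-overlapping primitives; coordinates are from the bounding-box lower-left.
Flange: 10 × 1.2, A = 12 cm², y = 0.6 cm, Ī = 1.44 cm⁴.
Web: 0.8 × 16, A = 12.8 cm², y = 9.2 cm, Ī = 273.07 cm⁴.
Centroid: ȳ = ΣA·y / ΣA = 5.0387 cm.
Transfer each piece to the centroidal x-axis using Ī + A·d² with d = y − 5.0387:
  flange: d = -4.4387 cm → contributes +237.87 cm⁴
  web: d = 4.1613 cm → contributes +494.72 cm⁴
Total I = 732.58 cm⁴.

I_x ≈ 733 cm⁴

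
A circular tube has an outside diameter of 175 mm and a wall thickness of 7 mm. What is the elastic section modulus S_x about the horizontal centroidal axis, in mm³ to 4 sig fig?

S_x ≈ 1.492 × 10⁵ mm³

Decompose the section into non-overlapping parts with the origin at the bottom-left of its bounding rectangle.
Outer circle: ⌀175, A = 24052.8 mm², y = 87.5 mm, Ī = 46 038 598 mm⁴.
Bore (subtracted): ⌀161, A = 20358.3 mm², y = 87.5 mm, Ī = 32 981 728 mm⁴.
By symmetry the centroid is at mid-height, ȳ = 87.5 mm.
All pieces are centred on the horizontal centroidal axis, so I = ΣĪ (holes subtracted) = 13 056 871 mm⁴.
Extreme fibre distance c = 87.5 mm; S = I/c = 149 221 mm³.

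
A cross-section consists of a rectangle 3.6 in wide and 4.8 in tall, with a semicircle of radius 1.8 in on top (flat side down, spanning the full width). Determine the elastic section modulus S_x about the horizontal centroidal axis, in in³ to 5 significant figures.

S_x ≈ 21.173 in³

Decompose the section into non-overlapping parts with the origin at the bottom-left of its bounding rectangle.
Rectangular body: 3.6 × 4.8, A = 17.28 in², y = 2.4 in, Ī = 33.1776 in⁴.
Semicircular cap: semicircle r = 1.8, A = 5.08938 in², y = 5.563944 in, Ī = 1.152185 in⁴.
Centroid: ȳ = ΣA·y / ΣA = 3.119846 in.
Transfer each piece to the horizontal centroidal axis using Ī + A·d² with d = y − 3.119846:
  rectangular body: d = -0.7198462 in → contributes +42.13172 in⁴
  semicircular cap: d = 2.444098 in → contributes +31.55417 in⁴
Total I = 73.6859 in⁴.
Extreme fibre distance c = 3.480154 in; S = I/c = 21.17317 in³.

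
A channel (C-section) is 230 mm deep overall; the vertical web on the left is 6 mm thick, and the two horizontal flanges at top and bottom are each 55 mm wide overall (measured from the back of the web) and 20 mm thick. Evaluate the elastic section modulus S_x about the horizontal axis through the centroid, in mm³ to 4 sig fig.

S_x ≈ 2.414 × 10⁵ mm³

Treat the section as a set of non-overlapping primitives; coordinates are from the bounding-box lower-left.
Web: 6 × 230, A = 1 380 mm², y = 115 mm, Ī = 6 083 500 mm⁴.
Top flange (beyond web): 49 × 20, A = 980 mm², y = 220 mm, Ī = 32666.7 mm⁴.
Bottom flange (beyond web): 49 × 20, A = 980 mm², y = 10 mm, Ī = 32666.7 mm⁴.
By symmetry the centroid is at mid-height, ȳ = 115 mm.
Transfer each piece to the horizontal axis through the centroid using Ī + A·d² with d = y − 115:
  web: d = 0 mm → contributes +6 083 500 mm⁴
  top flange (beyond web): d = 105 mm → contributes +10 837 167 mm⁴
  bottom flange (beyond web): d = -105 mm → contributes +10 837 167 mm⁴
Total I = 27 757 833 mm⁴.
Extreme fibre distance c = 115 mm; S = I/c = 241 372 mm³.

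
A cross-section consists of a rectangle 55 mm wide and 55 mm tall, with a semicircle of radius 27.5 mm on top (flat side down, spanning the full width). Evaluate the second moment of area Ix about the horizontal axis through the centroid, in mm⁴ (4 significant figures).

Ix ≈ 2.134 × 10⁶ mm⁴

Decompose the section into non-overlapping parts with the origin at the bottom-left of its bounding rectangle.
Rectangular body: 55 × 55, A = 3 025 mm², y = 27.5 mm, Ī = 762 552 mm⁴.
Semicircular cap: semicircle r = 27.5, A = 1187.91 mm², y = 66.6714 mm, Ī = 62771.5 mm⁴.
Centroid: ȳ = ΣA·y / ΣA = 38.5451 mm.
Transfer each piece to the horizontal axis through the centroid using Ī + A·d² with d = y − 38.5451:
  rectangular body: d = -11.0451 mm → contributes +1 131 587 mm⁴
  semicircular cap: d = 28.1262 mm → contributes +1 002 512 mm⁴
Total I = 2 134 100 mm⁴.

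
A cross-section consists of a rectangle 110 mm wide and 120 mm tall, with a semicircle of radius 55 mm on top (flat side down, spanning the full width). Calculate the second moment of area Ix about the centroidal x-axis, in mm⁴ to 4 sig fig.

Ix ≈ 4.111 × 10⁷ mm⁴

Break the section into simple shapes (no overlaps), measuring from the bottom-left corner of the bounding box.
Rectangular body: 110 × 120, A = 13 200 mm², y = 60 mm, Ī = 15 840 000 mm⁴.
Semicircular cap: semicircle r = 55, A = 4751.66 mm², y = 143.343 mm, Ī = 1 004 345 mm⁴.
Centroid: ȳ = ΣA·y / ΣA = 82.0601 mm.
Transfer each piece to the centroidal x-axis using Ī + A·d² with d = y − 82.0601:
  rectangular body: d = -22.0601 mm → contributes +22 263 780 mm⁴
  semicircular cap: d = 61.2826 mm → contributes +18 849 459 mm⁴
Total I = 41 113 239 mm⁴.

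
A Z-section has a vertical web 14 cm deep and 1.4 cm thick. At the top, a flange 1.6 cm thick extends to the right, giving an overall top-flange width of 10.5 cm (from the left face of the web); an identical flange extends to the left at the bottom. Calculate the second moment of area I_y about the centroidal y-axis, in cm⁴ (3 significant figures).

Treat the section as a set of non-overlapping primitives; coordinates are from the bounding-box lower-left.
Web: 1.4 × 14, A = 19.6 cm², x = 9.8 cm, Ī = 3.2013 cm⁴.
Top flange (beyond web): 9.1 × 1.6, A = 14.56 cm², x = 15.05 cm, Ī = 100.48 cm⁴.
Bottom flange (beyond web): 9.1 × 1.6, A = 14.56 cm², x = 4.55 cm, Ī = 100.48 cm⁴.
Centroid: x̄ = ΣA·x / ΣA = 9.8 cm.
Transfer each piece to the centroidal y-axis using Ī + A·d² with d = x − 9.8:
  web: d = 0 cm → contributes +3.2013 cm⁴
  top flange (beyond web): d = 5.25 cm → contributes +501.79 cm⁴
  bottom flange (beyond web): d = -5.25 cm → contributes +501.79 cm⁴
Total I = 1006.8 cm⁴.

I_y ≈ 1010 cm⁴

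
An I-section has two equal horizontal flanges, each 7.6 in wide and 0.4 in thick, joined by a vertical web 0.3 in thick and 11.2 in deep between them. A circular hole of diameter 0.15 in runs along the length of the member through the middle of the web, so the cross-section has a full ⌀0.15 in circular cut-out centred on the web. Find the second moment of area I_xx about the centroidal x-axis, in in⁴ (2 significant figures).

Decompose the section into non-overlapping parts with the origin at the bottom-left of its bounding rectangle.
Bottom flange: 7.6 × 0.4, A = 3.04 in², y = 0.2 in, Ī = 0.04053 in⁴.
Web: 0.3 × 11.2, A = 3.36 in², y = 6 in, Ī = 35.12 in⁴.
Top flange: 7.6 × 0.4, A = 3.04 in², y = 11.8 in, Ī = 0.04053 in⁴.
Hole (subtracted): ⌀0.15, A = 0.01767 in², y = 6 in, Ī = 0.00002485 in⁴.
By symmetry the centroid is at mid-height, ȳ = 6 in.
Transfer each piece to the centroidal x-axis using Ī + A·d² with d = y − 6:
  bottom flange: d = -5.8 in → contributes +102.3 in⁴
  web: d = 0 in → contributes +35.12 in⁴
  top flange: d = 5.8 in → contributes +102.3 in⁴
  hole: d = 0 in → contributes −0.00002485 in⁴
Total I = 239.7 in⁴.

I_xx ≈ 240 in⁴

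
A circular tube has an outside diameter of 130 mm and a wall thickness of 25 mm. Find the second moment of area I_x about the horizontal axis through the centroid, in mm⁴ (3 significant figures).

Break the section into simple shapes (no overlaps), measuring from the bottom-left corner of the bounding box.
Outer circle: ⌀130, A = 13 273 mm², y = 65 mm, Ī = 14 019 848 mm⁴.
Bore (subtracted): ⌀80, A = 5026.5 mm², y = 65 mm, Ī = 2 010 619 mm⁴.
By symmetry the centroid is at mid-height, ȳ = 65 mm.
All pieces are centred on the horizontal axis through the centroid, so I = ΣĪ (holes subtracted) = 12 009 229 mm⁴.

I_x ≈ 1.20 × 10⁷ mm⁴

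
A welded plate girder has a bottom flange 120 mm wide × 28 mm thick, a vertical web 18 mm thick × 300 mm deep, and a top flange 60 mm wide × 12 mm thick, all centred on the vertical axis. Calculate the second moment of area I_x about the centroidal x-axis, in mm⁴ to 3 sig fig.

Break the section into simple shapes (no overlaps), measuring from the bottom-left corner of the bounding box.
Bottom plate: 120 × 28, A = 3 360 mm², y = 14 mm, Ī = 219 520 mm⁴.
Web plate: 18 × 300, A = 5 400 mm², y = 178 mm, Ī = 40 500 000 mm⁴.
Top plate: 60 × 12, A = 720 mm², y = 334 mm, Ī = 8 640 mm⁴.
Centroid: ȳ = ΣA·y / ΣA = 131.72 mm.
Transfer each piece to the centroidal x-axis using Ī + A·d² with d = y − 131.72:
  bottom plate: d = -117.72 mm → contributes +46 783 596 mm⁴
  web plate: d = 46.278 mm → contributes +52 065 168 mm⁴
  top plate: d = 202.28 mm → contributes +29 468 580 mm⁴
Total I = 128 317 345 mm⁴.

I_x ≈ 1.28 × 10⁸ mm⁴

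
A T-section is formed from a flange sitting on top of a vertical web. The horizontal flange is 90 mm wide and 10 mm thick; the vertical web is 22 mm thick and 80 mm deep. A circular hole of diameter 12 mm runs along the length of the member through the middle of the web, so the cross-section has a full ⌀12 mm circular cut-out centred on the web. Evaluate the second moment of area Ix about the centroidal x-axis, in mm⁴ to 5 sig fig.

Treat the section as a set of non-overlapping primitives; coordinates are from the bounding-box lower-left.
Flange: 90 × 10, A = 900 mm², y = 85 mm, Ī = 7 500 mm⁴.
Web: 22 × 80, A = 1 760 mm², y = 40 mm, Ī = 938666.7 mm⁴.
Hole (subtracted): ⌀12, A = 113.0973 mm², y = 40 mm, Ī = 1017.876 mm⁴.
Centroid: ȳ = ΣA·y / ΣA = 55.90167 mm.
Transfer each piece to the centroidal x-axis using Ī + A·d² with d = y − 55.90167:
  flange: d = 29.09833 mm → contributes +769541.6 mm⁴
  web: d = -15.90167 mm → contributes +1 383 706 mm⁴
  hole: d = -15.90167 mm → contributes −29616.01 mm⁴
Total I = 2 123 631 mm⁴.

Ix ≈ 2.1236 × 10⁶ mm⁴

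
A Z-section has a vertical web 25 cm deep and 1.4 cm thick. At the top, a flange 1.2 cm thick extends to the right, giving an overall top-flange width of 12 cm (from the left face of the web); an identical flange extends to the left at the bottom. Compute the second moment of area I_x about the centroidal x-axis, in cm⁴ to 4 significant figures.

I_x ≈ 5429 cm⁴

Split into non-overlapping primitives; take the origin at the lower-left of the bounding box.
Web: 1.4 × 25, A = 35 cm², y = 12.5 cm, Ī = 1822.92 cm⁴.
Top flange (beyond web): 10.6 × 1.2, A = 12.72 cm², y = 24.4 cm, Ī = 1.5264 cm⁴.
Bottom flange (beyond web): 10.6 × 1.2, A = 12.72 cm², y = 0.6 cm, Ī = 1.5264 cm⁴.
Centroid: ȳ = ΣA·y / ΣA = 12.5 cm.
Transfer each piece to the centroidal x-axis using Ī + A·d² with d = y − 12.5:
  web: d = 0 cm → contributes +1822.92 cm⁴
  top flange (beyond web): d = 11.9 cm → contributes +1802.81 cm⁴
  bottom flange (beyond web): d = -11.9 cm → contributes +1802.81 cm⁴
Total I = 5428.53 cm⁴.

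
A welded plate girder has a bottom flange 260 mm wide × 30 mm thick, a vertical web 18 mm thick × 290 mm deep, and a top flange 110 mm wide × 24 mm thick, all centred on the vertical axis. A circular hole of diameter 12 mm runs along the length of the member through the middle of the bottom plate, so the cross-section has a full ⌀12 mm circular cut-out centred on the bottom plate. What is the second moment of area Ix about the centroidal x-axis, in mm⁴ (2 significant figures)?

Break the section into simple shapes (no overlaps), measuring from the bottom-left corner of the bounding box.
Bottom plate: 260 × 30, A = 7 800 mm², y = 15 mm, Ī = 585 000 mm⁴.
Web plate: 18 × 290, A = 5 220 mm², y = 175 mm, Ī = 36 583 500 mm⁴.
Top plate: 110 × 24, A = 2 640 mm², y = 332 mm, Ī = 126 720 mm⁴.
Hole (subtracted): ⌀12, A = 113.1 mm², y = 15 mm, Ī = 1 018 mm⁴.
Centroid: ȳ = ΣA·y / ΣA = 122.6 mm.
Transfer each piece to the centroidal x-axis using Ī + A·d² with d = y − 122.6:
  bottom plate: d = -107.6 mm → contributes +90 808 765 mm⁴
  web plate: d = 52.45 mm → contributes +50 943 359 mm⁴
  top plate: d = 209.4 mm → contributes +115 940 923 mm⁴
  hole: d = -107.6 mm → contributes −1 309 232 mm⁴
Total I = 256 383 816 mm⁴.

Ix ≈ 2.6 × 10⁸ mm⁴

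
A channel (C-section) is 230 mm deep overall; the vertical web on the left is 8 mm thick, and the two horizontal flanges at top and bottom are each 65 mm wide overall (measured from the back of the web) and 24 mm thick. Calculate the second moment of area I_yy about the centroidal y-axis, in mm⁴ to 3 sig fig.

Split into non-overlapping primitives; take the origin at the lower-left of the bounding box.
Web: 8 × 230, A = 1 840 mm², x = 4 mm, Ī = 9813.3 mm⁴.
Top flange (beyond web): 57 × 24, A = 1 368 mm², x = 36.5 mm, Ī = 370 386 mm⁴.
Bottom flange (beyond web): 57 × 24, A = 1 368 mm², x = 36.5 mm, Ī = 370 386 mm⁴.
Centroid: x̄ = ΣA·x / ΣA = 23.432 mm.
Transfer each piece to the centroidal y-axis using Ī + A·d² with d = x − 23.432:
  web: d = -19.432 mm → contributes +704 589 mm⁴
  top flange (beyond web): d = 13.068 mm → contributes +604 009 mm⁴
  bottom flange (beyond web): d = 13.068 mm → contributes +604 009 mm⁴
Total I = 1 912 608 mm⁴.

I_yy ≈ 1.91 × 10⁶ mm⁴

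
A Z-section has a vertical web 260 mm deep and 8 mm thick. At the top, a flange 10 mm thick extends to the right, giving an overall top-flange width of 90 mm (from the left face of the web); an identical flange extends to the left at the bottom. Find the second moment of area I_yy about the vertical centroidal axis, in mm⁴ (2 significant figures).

I_yy ≈ 4.3 × 10⁶ mm⁴

Treat the section as a set of non-overlapping primitives; coordinates are from the bounding-box lower-left.
Web: 8 × 260, A = 2 080 mm², x = 86 mm, Ī = 11 093 mm⁴.
Top flange (beyond web): 82 × 10, A = 820 mm², x = 131 mm, Ī = 459 473 mm⁴.
Bottom flange (beyond web): 82 × 10, A = 820 mm², x = 41 mm, Ī = 459 473 mm⁴.
Centroid: x̄ = ΣA·x / ΣA = 86 mm.
Transfer each piece to the vertical centroidal axis using Ī + A·d² with d = x − 86:
  web: d = 0 mm → contributes +11 093 mm⁴
  top flange (beyond web): d = 45 mm → contributes +2 119 973 mm⁴
  bottom flange (beyond web): d = -45 mm → contributes +2 119 973 mm⁴
Total I = 4 251 040 mm⁴.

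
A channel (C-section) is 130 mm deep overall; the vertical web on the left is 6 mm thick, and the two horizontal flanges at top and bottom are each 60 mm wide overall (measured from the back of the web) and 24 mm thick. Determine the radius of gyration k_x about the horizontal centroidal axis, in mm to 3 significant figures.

Treat the section as a set of non-overlapping primitives; coordinates are from the bounding-box lower-left.
Web: 6 × 130, A = 780 mm², y = 65 mm, Ī = 1 098 500 mm⁴.
Top flange (beyond web): 54 × 24, A = 1 296 mm², y = 118 mm, Ī = 62 208 mm⁴.
Bottom flange (beyond web): 54 × 24, A = 1 296 mm², y = 12 mm, Ī = 62 208 mm⁴.
By symmetry the centroid is at mid-height, ȳ = 65 mm.
Transfer each piece to the horizontal centroidal axis using Ī + A·d² with d = y − 65:
  web: d = 0 mm → contributes +1 098 500 mm⁴
  top flange (beyond web): d = 53 mm → contributes +3 702 672 mm⁴
  bottom flange (beyond web): d = -53 mm → contributes +3 702 672 mm⁴
Total I = 8 503 844 mm⁴.
Radius of gyration: k = √(I/A) = √(8 503 844 / 3 372) = 50.219 mm.

k_x ≈ 50.2 mm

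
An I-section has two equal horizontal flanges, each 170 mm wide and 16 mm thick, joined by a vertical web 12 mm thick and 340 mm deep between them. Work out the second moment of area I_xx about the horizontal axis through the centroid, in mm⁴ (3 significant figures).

I_xx ≈ 2.12 × 10⁸ mm⁴

Break the section into simple shapes (no overlaps), measuring from the bottom-left corner of the bounding box.
Bottom flange: 170 × 16, A = 2 720 mm², y = 8 mm, Ī = 58 027 mm⁴.
Web: 12 × 340, A = 4 080 mm², y = 186 mm, Ī = 39 304 000 mm⁴.
Top flange: 170 × 16, A = 2 720 mm², y = 364 mm, Ī = 58 027 mm⁴.
By symmetry the centroid is at mid-height, ȳ = 186 mm.
Transfer each piece to the horizontal axis through the centroid using Ī + A·d² with d = y − 186:
  bottom flange: d = -178 mm → contributes +86 238 507 mm⁴
  web: d = 0 mm → contributes +39 304 000 mm⁴
  top flange: d = 178 mm → contributes +86 238 507 mm⁴
Total I = 211 781 013 mm⁴.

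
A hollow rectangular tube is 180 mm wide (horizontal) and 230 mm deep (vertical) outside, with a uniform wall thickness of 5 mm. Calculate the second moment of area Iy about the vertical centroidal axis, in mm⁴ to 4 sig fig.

Iy ≈ 2.171 × 10⁷ mm⁴

Treat the section as a set of non-overlapping primitives; coordinates are from the bounding-box lower-left.
Outer rectangle: 180 × 230, A = 41 400 mm², x = 90 mm, Ī = 111 780 000 mm⁴.
Inner void (subtracted): 170 × 220, A = 37 400 mm², x = 90 mm, Ī = 90 071 667 mm⁴.
By symmetry the centroid is at mid-width, x̄ = 90 mm.
All pieces are centred on the vertical centroidal axis, so I = ΣĪ (holes subtracted) = 21 708 333 mm⁴.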